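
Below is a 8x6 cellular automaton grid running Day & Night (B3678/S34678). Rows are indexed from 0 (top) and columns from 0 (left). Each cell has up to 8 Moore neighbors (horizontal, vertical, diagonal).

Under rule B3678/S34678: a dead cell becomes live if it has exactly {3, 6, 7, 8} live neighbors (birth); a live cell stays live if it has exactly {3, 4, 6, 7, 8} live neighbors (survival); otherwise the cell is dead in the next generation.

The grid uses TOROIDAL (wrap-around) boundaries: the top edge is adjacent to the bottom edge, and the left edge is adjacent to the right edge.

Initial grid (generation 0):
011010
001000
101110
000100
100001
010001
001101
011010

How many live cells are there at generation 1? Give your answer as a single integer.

Answer: 24

Derivation:
Simulating step by step:
Generation 0 (given above): 19 live cells
Generation 1: 24 live cells
011000
001111
011100
111100
100010
001001
001100
110111
Population at generation 1: 24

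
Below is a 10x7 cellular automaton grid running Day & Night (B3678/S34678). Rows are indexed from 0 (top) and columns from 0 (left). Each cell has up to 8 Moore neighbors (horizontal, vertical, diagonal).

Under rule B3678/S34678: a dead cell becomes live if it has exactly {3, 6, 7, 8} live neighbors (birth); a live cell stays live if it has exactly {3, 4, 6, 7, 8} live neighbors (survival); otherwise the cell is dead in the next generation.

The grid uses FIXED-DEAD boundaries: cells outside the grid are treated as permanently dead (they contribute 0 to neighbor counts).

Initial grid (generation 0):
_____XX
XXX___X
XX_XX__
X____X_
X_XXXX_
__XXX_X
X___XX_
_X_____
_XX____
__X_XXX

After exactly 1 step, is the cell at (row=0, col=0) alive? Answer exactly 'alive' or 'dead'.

Simulating step by step:
Generation 0 (given above): 31 live cells
Generation 1: 31 live cells
_X_____
XXXXX__
X____X_
X___XX_
__X__XX
__XXXX_
_XX_XX_
XXX____
_XXX_X_
_X_X___

Cell (0,0) at generation 1: 0 -> dead

Answer: dead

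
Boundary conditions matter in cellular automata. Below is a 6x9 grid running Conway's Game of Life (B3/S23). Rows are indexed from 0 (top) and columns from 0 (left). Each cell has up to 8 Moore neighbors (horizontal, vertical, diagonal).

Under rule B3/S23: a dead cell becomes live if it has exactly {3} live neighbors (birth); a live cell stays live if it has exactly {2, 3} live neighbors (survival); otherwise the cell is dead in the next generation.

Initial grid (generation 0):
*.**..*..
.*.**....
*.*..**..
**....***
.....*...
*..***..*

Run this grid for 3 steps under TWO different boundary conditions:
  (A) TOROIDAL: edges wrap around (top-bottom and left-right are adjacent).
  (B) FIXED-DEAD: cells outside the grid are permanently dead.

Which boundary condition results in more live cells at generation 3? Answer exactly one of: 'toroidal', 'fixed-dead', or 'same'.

Under TOROIDAL boundary, generation 3:
..*......
**....*.*
....*.*..
**....***
.**......
..*....*.
Population = 16

Under FIXED-DEAD boundary, generation 3:
.*****...
*.....**.
.*******.
*......*.
...*..*..
....*.*..
Population = 21

Comparison: toroidal=16, fixed-dead=21 -> fixed-dead

Answer: fixed-dead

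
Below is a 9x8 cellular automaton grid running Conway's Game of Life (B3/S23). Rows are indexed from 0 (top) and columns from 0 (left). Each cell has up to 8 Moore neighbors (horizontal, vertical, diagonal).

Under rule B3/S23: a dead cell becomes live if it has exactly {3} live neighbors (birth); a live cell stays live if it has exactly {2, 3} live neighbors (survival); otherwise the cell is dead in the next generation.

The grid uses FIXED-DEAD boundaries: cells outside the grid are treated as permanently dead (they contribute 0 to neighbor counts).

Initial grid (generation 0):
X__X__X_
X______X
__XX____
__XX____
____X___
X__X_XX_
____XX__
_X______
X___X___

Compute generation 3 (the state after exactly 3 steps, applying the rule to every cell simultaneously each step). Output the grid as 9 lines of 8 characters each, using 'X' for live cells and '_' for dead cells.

Simulating step by step:
Generation 0 (given above): 19 live cells
Generation 1: 18 live cells
________
_XXX____
_XXX____
__X_X___
__X_XX__
___X__X_
____XXX_
____XX__
________
Generation 2: 15 live cells
__X_____
_X_X____
____X___
____XX__
__X_XX__
___X__X_
___X__X_
____X_X_
________
Generation 3: 15 live cells
(generation 3 grid is the final answer)

Answer: __X_____
__XX____
___XXX__
________
______X_
__XX__X_
___XX_XX
_____X__
________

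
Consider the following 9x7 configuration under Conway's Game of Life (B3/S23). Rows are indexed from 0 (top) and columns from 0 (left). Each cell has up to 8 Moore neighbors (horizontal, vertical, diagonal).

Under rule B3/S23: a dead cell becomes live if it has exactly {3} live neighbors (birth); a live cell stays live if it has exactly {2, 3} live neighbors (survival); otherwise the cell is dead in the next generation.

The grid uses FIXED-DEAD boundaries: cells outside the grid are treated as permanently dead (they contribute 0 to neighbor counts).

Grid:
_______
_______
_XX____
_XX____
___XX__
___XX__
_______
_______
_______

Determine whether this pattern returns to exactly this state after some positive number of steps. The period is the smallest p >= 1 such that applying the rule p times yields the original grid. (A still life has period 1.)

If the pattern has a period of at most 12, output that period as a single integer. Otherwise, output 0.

Simulating and comparing each generation to the original:
Gen 0 (original, given above): 8 live cells
Gen 1: 6 live cells, differs from original
Gen 2: 8 live cells, MATCHES original -> period = 2

Answer: 2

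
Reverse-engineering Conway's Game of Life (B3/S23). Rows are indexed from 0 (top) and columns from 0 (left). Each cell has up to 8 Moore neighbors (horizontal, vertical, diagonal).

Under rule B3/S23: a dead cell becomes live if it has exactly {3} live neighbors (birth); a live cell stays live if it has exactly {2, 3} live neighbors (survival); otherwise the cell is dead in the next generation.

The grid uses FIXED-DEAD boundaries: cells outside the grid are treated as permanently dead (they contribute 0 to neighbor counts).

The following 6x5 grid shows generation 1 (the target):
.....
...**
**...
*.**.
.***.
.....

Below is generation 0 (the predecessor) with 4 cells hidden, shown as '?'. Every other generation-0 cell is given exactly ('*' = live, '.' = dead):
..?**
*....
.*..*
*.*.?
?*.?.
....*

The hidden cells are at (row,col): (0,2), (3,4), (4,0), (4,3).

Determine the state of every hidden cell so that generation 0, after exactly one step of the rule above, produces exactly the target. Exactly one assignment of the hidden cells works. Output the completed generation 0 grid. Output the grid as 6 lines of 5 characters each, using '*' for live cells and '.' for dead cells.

Answer: ...**
*....
.*..*
*.*..
.*.*.
....*

Derivation:
Hidden generation-0 cells (in order): (0,2), (3,4), (4,0), (4,3).
A hidden cell only influences target cells in its own 3x3 neighborhood. Try each of the 2^4 = 16 assignments, step the completed generation 0 forward once under B3/S23, and compare with the target:
  (0,2)=. (3,4)=. (4,0)=. (4,3)=. -> step gives (3,3)='.' but target has '*' -> reject
  (0,2)=. (3,4)=. (4,0)=. (4,3)=* -> step reproduces the target at every cell -> ACCEPT
  (0,2)=. (3,4)=. (4,0)=* (4,3)=. -> step gives (3,3)='.' but target has '*' -> reject
  (0,2)=. (3,4)=. (4,0)=* (4,3)=* -> step gives (4,0)='*' but target has '.' -> reject
  (0,2)=. (3,4)=* (4,0)=. (4,3)=. -> step gives (2,3)='*' but target has '.' -> reject
  (0,2)=. (3,4)=* (4,0)=. (4,3)=* -> step gives (2,3)='*' but target has '.' -> reject
  (0,2)=. (3,4)=* (4,0)=* (4,3)=. -> step gives (2,3)='*' but target has '.' -> reject
  (0,2)=. (3,4)=* (4,0)=* (4,3)=* -> step gives (2,3)='*' but target has '.' -> reject
  (0,2)=* (3,4)=. (4,0)=. (4,3)=. -> step gives (0,3)='*' but target has '.' -> reject
  (0,2)=* (3,4)=. (4,0)=. (4,3)=* -> step gives (0,3)='*' but target has '.' -> reject
  (0,2)=* (3,4)=. (4,0)=* (4,3)=. -> step gives (0,3)='*' but target has '.' -> reject
  (0,2)=* (3,4)=. (4,0)=* (4,3)=* -> step gives (0,3)='*' but target has '.' -> reject
  (0,2)=* (3,4)=* (4,0)=. (4,3)=. -> step gives (0,3)='*' but target has '.' -> reject
  (0,2)=* (3,4)=* (4,0)=. (4,3)=* -> step gives (0,3)='*' but target has '.' -> reject
  (0,2)=* (3,4)=* (4,0)=* (4,3)=. -> step gives (0,3)='*' but target has '.' -> reject
  (0,2)=* (3,4)=* (4,0)=* (4,3)=* -> step gives (0,3)='*' but target has '.' -> reject
Unique solution: (0,2)=dead, (3,4)=dead, (4,0)=dead, (4,3)=live.
Check: live-neighbor counts of every cell in the completed generation 0:
11111
12233
33220
24332
22322
11221
Applying B3/S23 to generation 0 with these counts gives:
.....
...**
**...
*.**.
.***.
.....
which matches the target exactly.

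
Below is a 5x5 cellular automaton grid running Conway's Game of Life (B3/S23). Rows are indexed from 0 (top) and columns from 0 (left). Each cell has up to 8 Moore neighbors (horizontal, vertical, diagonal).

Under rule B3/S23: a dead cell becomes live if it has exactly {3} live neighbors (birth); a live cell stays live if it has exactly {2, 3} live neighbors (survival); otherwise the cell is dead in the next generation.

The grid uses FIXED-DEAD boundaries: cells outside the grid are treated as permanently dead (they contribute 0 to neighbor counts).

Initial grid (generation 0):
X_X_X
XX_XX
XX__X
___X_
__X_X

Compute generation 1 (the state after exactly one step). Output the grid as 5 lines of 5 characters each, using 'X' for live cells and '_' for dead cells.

Simulating step by step:
Generation 0 (given above): 13 live cells
Generation 1: 12 live cells
(generation 1 grid is the final answer)

Answer: X_X_X
____X
XX__X
_XXXX
___X_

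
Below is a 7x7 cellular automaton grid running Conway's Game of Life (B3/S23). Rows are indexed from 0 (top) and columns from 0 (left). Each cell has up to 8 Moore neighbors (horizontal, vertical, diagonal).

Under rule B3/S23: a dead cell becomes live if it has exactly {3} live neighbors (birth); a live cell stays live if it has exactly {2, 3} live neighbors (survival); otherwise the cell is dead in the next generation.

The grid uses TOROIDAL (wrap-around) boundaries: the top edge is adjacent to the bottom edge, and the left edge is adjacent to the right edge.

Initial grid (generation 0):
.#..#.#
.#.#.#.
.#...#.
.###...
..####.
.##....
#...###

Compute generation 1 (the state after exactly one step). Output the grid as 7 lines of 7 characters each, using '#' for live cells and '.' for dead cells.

Answer: .###...
.#...##
##.#...
.#...#.
....#..
###....
..###.#

Derivation:
Simulating step by step:
Generation 0 (given above): 21 live cells
Generation 1: 19 live cells
(generation 1 grid is the final answer)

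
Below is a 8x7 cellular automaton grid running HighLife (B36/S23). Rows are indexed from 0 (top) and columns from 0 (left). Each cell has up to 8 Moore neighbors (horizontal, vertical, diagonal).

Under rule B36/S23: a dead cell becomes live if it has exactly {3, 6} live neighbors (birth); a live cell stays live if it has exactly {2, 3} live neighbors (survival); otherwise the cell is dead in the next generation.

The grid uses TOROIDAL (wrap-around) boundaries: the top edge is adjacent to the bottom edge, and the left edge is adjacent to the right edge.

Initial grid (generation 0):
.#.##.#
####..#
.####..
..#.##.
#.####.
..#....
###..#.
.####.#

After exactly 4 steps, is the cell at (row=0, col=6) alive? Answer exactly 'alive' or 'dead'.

Answer: alive

Derivation:
Simulating step by step:
Generation 0 (given above): 31 live cells
Generation 1: 16 live cells
......#
......#
......#
......#
..#..##
##...#.
#...###
#.....#
Generation 2: 14 live cells
.....##
#....##
#....##
#.....#
.#...#.
.#.....
....#..
.......
Generation 3: 8 live cells
#....#.
....#..
.#.....
.#.....
.#....#
.......
.......
.....#.
Generation 4: 7 live cells
....###
.......
.......
.##....
#......
.......
.......
......#

Cell (0,6) at generation 4: 1 -> alive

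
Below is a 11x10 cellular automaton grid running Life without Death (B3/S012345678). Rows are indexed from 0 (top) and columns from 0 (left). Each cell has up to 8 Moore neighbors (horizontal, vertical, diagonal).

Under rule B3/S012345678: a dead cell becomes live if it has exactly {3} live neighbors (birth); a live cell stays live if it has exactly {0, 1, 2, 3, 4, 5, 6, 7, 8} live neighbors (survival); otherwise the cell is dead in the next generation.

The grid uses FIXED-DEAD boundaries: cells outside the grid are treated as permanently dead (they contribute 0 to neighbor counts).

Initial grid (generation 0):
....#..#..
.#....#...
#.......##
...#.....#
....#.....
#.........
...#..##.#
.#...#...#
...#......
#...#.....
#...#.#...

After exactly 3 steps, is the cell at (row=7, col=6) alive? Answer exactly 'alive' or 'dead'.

Simulating step by step:
Generation 0 (given above): 24 live cells
Generation 1: 36 live cells
....#..#..
.#....###.
#.......##
...#....##
....#.....
#.........
...#..####
.##.###.##
...##.....
#..###....
#...###...
Generation 2: 48 live cells
....#.###.
.#....####
#.......##
...#....##
....#.....
#......##.
.####.####
.##.###.##
.#.##.#...
#..####...
#..####...
Generation 3: 64 live cells
....######
.#...#####
#.......##
...#....##
....#..#.#
###.######
#####.####
###.###.##
##.##.#...
##.#####..
#..####...

Cell (7,6) at generation 3: 1 -> alive

Answer: alive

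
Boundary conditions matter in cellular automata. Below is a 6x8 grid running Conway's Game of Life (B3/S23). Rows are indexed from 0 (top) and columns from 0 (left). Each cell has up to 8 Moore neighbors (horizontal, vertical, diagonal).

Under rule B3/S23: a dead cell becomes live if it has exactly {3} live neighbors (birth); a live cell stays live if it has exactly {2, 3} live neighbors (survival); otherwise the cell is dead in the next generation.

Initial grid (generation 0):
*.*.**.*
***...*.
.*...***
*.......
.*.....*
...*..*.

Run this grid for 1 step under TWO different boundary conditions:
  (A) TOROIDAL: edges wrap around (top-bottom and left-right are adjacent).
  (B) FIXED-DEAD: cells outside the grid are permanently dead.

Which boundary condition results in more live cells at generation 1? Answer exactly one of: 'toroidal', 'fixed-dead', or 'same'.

Answer: toroidal

Derivation:
Under TOROIDAL boundary, generation 1:
*.*.**..
..***...
..*..**.
.*......
*......*
.******.
Population = 19

Under FIXED-DEAD boundary, generation 1:
*.**.**.
*.***...
..*..***
**.....*
........
........
Population = 16

Comparison: toroidal=19, fixed-dead=16 -> toroidal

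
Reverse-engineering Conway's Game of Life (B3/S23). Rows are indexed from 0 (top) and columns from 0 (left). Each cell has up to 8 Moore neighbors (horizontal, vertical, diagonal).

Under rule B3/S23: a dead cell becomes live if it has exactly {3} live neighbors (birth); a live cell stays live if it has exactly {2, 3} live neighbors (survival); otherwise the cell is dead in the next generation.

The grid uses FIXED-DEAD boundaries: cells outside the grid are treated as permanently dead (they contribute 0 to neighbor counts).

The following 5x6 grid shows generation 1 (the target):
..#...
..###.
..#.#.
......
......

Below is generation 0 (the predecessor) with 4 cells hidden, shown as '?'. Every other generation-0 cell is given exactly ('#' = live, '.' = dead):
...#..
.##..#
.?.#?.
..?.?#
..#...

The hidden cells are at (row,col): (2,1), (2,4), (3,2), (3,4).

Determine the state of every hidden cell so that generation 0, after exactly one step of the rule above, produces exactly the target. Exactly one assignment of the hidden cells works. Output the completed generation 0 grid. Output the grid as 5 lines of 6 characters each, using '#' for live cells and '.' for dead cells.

Hidden generation-0 cells (in order): (2,1), (2,4), (3,2), (3,4).
A hidden cell only influences target cells in its own 3x3 neighborhood. Try each of the 2^4 = 16 assignments, step the completed generation 0 forward once under B3/S23, and compare with the target:
  (2,1)=. (2,4)=. (3,2)=. (3,4)=. -> step reproduces the target at every cell -> ACCEPT
  (2,1)=. (2,4)=. (3,2)=. (3,4)=# -> step gives (2,3)='#' but target has '.' -> reject
  (2,1)=. (2,4)=. (3,2)=# (3,4)=. -> step gives (2,1)='#' but target has '.' -> reject
  (2,1)=. (2,4)=. (3,2)=# (3,4)=# -> step gives (2,1)='#' but target has '.' -> reject
  (2,1)=. (2,4)=# (3,2)=. (3,4)=. -> step gives (1,3)='.' but target has '#' -> reject
  (2,1)=. (2,4)=# (3,2)=. (3,4)=# -> step gives (1,3)='.' but target has '#' -> reject
  (2,1)=. (2,4)=# (3,2)=# (3,4)=. -> step gives (1,3)='.' but target has '#' -> reject
  (2,1)=. (2,4)=# (3,2)=# (3,4)=# -> step gives (1,3)='.' but target has '#' -> reject
  (2,1)=# (2,4)=. (3,2)=. (3,4)=. -> step gives (1,1)='#' but target has '.' -> reject
  (2,1)=# (2,4)=. (3,2)=. (3,4)=# -> step gives (1,1)='#' but target has '.' -> reject
  (2,1)=# (2,4)=. (3,2)=# (3,4)=. -> step gives (1,1)='#' but target has '.' -> reject
  (2,1)=# (2,4)=. (3,2)=# (3,4)=# -> step gives (1,1)='#' but target has '.' -> reject
  (2,1)=# (2,4)=# (3,2)=. (3,4)=. -> step gives (1,1)='#' but target has '.' -> reject
  (2,1)=# (2,4)=# (3,2)=. (3,4)=# -> step gives (1,1)='#' but target has '.' -> reject
  (2,1)=# (2,4)=# (3,2)=# (3,4)=. -> step gives (1,1)='#' but target has '.' -> reject
  (2,1)=# (2,4)=# (3,2)=# (3,4)=# -> step gives (1,1)='#' but target has '.' -> reject
Unique solution: (2,1)=dead, (2,4)=dead, (3,2)=dead, (3,4)=dead.
Check: live-neighbor counts of every cell in the completed generation 0:
123121
113330
123132
012220
010111
Applying B3/S23 to generation 0 with these counts gives:
..#...
..###.
..#.#.
......
......
which matches the target exactly.

Answer: ...#..
.##..#
...#..
.....#
..#...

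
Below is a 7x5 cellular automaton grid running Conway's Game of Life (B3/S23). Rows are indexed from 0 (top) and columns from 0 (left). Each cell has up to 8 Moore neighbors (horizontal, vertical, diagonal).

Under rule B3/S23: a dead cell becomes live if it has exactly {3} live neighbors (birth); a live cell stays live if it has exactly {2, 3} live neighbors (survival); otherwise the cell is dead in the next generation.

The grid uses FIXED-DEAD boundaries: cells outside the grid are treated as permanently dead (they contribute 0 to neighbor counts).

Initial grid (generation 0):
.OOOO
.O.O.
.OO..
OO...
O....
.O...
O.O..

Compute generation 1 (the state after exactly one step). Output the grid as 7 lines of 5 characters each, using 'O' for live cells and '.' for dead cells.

Simulating step by step:
Generation 0 (given above): 14 live cells
Generation 1: 11 live cells
(generation 1 grid is the final answer)

Answer: .O.OO
O...O
.....
O.O..
O....
OO...
.O...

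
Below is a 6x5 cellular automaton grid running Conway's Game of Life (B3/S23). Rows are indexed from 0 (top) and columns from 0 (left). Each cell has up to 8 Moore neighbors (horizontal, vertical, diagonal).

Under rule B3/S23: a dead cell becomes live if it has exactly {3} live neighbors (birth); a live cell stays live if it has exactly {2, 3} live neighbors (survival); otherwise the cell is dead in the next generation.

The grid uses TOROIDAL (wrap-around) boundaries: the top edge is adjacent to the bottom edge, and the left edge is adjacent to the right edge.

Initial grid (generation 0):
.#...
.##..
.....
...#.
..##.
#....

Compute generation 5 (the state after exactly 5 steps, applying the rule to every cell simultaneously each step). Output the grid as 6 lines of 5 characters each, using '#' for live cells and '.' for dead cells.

Simulating step by step:
Generation 0 (given above): 7 live cells
Generation 1: 13 live cells
###..
.##..
..#..
..##.
..###
.##..
Generation 2: 8 live cells
#..#.
#..#.
.....
.#..#
....#
....#
Generation 3: 10 live cells
#..#.
.....
#...#
#....
...##
#..##
Generation 4: 10 live cells
#..#.
#....
#...#
#..#.
...#.
#.#..
Generation 5: 13 live cells
(generation 5 grid is the final answer)

Answer: #....
##...
##...
#..#.
.###.
.###.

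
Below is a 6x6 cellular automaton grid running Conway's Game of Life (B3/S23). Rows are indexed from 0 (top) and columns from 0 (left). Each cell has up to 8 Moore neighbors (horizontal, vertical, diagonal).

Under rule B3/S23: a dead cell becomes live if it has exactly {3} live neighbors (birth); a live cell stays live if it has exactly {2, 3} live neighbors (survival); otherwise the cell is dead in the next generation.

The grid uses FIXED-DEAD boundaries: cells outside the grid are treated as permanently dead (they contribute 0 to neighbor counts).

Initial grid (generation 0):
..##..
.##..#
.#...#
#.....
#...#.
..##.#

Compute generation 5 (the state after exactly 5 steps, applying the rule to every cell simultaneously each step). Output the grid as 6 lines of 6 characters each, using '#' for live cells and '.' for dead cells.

Simulating step by step:
Generation 0 (given above): 13 live cells
Generation 1: 16 live cells
.###..
.#.##.
###...
##....
.#.##.
...##.
Generation 2: 13 live cells
.#.##.
....#.
...#..
...#..
##.##.
..###.
Generation 3: 11 live cells
...##.
..#.#.
...##.
...#..
.#....
.##.#.
Generation 4: 13 live cells
...##.
..#..#
..#.#.
..###.
.#.#..
.##...
Generation 5: 14 live cells
(generation 5 grid is the final answer)

Answer: ...##.
..#..#
.##.##
.#..#.
.#..#.
.##...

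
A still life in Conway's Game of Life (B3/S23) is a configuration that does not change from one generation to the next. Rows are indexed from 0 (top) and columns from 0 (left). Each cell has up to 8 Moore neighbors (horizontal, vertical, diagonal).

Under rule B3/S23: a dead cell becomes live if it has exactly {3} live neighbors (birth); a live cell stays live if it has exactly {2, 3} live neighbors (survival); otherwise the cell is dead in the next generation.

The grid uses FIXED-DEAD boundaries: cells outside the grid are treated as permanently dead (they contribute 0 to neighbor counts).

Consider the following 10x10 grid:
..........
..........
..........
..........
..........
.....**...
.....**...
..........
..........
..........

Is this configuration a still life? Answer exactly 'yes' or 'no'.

Answer: yes

Derivation:
Compute generation 1 and compare to generation 0 (given above):
Generation 1:
..........
..........
..........
..........
..........
.....**...
.....**...
..........
..........
..........
The grids are IDENTICAL -> still life.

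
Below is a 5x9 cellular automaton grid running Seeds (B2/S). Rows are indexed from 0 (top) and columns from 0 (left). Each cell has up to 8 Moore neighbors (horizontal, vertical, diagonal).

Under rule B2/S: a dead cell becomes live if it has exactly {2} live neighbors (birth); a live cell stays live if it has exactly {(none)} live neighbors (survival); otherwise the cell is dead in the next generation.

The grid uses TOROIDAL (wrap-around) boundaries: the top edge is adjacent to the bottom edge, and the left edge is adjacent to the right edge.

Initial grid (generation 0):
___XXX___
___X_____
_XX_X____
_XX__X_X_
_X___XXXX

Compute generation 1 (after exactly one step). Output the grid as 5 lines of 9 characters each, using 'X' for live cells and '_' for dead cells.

Answer: X_______X
_X_______
X____XX__
_________
_________

Derivation:
Simulating step by step:
Generation 0 (given above): 16 live cells
Generation 1: 6 live cells
(generation 1 grid is the final answer)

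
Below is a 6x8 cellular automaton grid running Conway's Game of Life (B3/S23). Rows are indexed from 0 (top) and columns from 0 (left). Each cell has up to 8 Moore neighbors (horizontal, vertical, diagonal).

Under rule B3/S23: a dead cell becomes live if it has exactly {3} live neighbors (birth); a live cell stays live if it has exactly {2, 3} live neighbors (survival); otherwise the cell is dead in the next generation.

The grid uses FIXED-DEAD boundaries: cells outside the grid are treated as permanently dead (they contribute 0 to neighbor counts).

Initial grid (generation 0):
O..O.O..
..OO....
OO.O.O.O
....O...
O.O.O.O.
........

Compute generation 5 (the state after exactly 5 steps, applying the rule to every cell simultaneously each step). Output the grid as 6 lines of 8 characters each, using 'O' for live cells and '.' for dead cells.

Simulating step by step:
Generation 0 (given above): 15 live cells
Generation 1: 14 live cells
..OOO...
O..O..O.
.O.O....
O.O.O.O.
...O.O..
........
Generation 2: 16 live cells
..OOO...
.O......
OO.OOO..
.OO.OO..
...OOO..
........
Generation 3: 15 live cells
..OO....
OO...O..
O..O.O..
OO....O.
..OO.O..
....O...
Generation 4: 21 live cells
.OO.....
OO.O....
..O.OOO.
OO.O.OO.
.OOOOO..
...OO...
Generation 5: 13 live cells
(generation 5 grid is the final answer)

Answer: OOO.....
O..OOO..
......O.
O.......
OO....O.
.....O..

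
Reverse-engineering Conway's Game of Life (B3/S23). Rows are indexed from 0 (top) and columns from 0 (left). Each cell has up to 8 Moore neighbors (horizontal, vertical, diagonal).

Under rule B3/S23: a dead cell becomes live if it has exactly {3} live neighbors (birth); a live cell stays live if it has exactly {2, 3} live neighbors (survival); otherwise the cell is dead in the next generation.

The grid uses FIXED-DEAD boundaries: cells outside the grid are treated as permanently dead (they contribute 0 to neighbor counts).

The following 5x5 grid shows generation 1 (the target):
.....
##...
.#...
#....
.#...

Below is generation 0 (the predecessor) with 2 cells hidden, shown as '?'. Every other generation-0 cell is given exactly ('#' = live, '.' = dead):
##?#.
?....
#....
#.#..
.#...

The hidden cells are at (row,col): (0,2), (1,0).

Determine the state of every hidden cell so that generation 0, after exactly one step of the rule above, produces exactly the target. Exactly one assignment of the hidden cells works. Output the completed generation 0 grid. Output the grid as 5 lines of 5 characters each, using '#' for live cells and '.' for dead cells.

Answer: ##.#.
.....
#....
#.#..
.#...

Derivation:
Hidden generation-0 cells (in order): (0,2), (1,0).
A hidden cell only influences target cells in its own 3x3 neighborhood. Try each of the 2^2 = 4 assignments, step the completed generation 0 forward once under B3/S23, and compare with the target:
  (0,2)=. (1,0)=. -> step reproduces the target at every cell -> ACCEPT
  (0,2)=. (1,0)=# -> step gives (0,0)='#' but target has '.' -> reject
  (0,2)=# (1,0)=. -> step gives (0,1)='#' but target has '.' -> reject
  (0,2)=# (1,0)=# -> step gives (0,0)='#' but target has '.' -> reject
Unique solution: (0,2)=dead, (1,0)=dead.
Check: live-neighbor counts of every cell in the completed generation 0:
11201
33211
13110
24110
22210
Applying B3/S23 to generation 0 with these counts gives:
.....
##...
.#...
#....
.#...
which matches the target exactly.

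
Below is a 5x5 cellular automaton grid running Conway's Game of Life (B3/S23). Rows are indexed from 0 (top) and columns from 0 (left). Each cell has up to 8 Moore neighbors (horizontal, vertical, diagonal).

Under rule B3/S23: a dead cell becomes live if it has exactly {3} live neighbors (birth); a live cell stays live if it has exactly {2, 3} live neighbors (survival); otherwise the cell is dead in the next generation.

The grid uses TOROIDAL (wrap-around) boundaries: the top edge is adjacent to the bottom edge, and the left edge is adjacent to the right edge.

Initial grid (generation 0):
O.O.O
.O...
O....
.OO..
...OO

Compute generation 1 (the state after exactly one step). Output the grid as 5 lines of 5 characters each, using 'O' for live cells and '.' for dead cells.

Simulating step by step:
Generation 0 (given above): 9 live cells
Generation 1: 14 live cells
(generation 1 grid is the final answer)

Answer: OOO.O
.O..O
O.O..
OOOOO
....O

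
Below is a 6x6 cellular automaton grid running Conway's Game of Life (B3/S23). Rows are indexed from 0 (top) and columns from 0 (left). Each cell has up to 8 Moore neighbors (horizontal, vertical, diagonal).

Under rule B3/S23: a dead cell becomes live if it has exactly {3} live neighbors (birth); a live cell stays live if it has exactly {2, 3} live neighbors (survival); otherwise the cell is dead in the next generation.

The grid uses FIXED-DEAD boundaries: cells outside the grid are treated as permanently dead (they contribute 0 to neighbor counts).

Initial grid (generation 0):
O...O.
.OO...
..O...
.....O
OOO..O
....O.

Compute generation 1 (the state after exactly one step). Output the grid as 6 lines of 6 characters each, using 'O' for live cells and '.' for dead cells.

Answer: .O....
.OOO..
.OO...
..O...
.O..OO
.O....

Derivation:
Simulating step by step:
Generation 0 (given above): 11 live cells
Generation 1: 11 live cells
(generation 1 grid is the final answer)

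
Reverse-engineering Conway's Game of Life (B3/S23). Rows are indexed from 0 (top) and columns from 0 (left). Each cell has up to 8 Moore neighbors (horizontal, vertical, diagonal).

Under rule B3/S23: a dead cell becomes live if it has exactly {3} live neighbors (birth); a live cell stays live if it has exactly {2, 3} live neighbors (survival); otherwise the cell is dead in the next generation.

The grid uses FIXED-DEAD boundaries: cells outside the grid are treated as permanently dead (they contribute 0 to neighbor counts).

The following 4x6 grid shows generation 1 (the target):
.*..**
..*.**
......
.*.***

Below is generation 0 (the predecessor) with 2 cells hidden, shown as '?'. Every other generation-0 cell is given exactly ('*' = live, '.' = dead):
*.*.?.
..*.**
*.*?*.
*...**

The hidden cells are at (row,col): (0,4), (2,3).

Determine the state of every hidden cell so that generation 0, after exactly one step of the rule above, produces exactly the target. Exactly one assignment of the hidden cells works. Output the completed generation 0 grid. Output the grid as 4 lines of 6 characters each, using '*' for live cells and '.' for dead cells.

Hidden generation-0 cells (in order): (0,4), (2,3).
A hidden cell only influences target cells in its own 3x3 neighborhood. Try each of the 2^2 = 4 assignments, step the completed generation 0 forward once under B3/S23, and compare with the target:
  (0,4)=. (2,3)=. -> step gives (0,3)='*' but target has '.' -> reject
  (0,4)=. (2,3)=* -> step gives (0,3)='*' but target has '.' -> reject
  (0,4)=* (2,3)=. -> step reproduces the target at every cell -> ACCEPT
  (0,4)=* (2,3)=* -> step gives (1,4)='.' but target has '*' -> reject
Unique solution: (0,4)=live, (2,3)=dead.
Check: live-neighbor counts of every cell in the completed generation 0:
031423
252633
141545
131322
Applying B3/S23 to generation 0 with these counts gives:
.*..**
..*.**
......
.*.***
which matches the target exactly.

Answer: *.*.*.
..*.**
*.*.*.
*...**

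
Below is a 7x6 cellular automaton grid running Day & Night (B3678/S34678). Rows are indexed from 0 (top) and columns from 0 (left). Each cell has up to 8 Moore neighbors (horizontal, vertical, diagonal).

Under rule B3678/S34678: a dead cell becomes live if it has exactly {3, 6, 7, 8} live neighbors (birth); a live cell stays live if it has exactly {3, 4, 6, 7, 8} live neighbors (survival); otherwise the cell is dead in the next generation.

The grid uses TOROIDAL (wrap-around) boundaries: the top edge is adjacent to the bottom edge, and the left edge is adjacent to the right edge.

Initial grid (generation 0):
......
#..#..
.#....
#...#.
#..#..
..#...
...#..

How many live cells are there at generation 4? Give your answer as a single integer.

Answer: 4

Derivation:
Simulating step by step:
Generation 0 (given above): 9 live cells
Generation 1: 7 live cells
......
......
#....#
.#...#
.#...#
...#..
......
Generation 2: 6 live cells
......
......
#.....
#...##
..#.#.
......
......
Generation 3: 4 live cells
......
......
......
.#.#.#
...#..
......
......
Generation 4: 4 live cells
......
......
......
..#.#.
..#.#.
......
......
Population at generation 4: 4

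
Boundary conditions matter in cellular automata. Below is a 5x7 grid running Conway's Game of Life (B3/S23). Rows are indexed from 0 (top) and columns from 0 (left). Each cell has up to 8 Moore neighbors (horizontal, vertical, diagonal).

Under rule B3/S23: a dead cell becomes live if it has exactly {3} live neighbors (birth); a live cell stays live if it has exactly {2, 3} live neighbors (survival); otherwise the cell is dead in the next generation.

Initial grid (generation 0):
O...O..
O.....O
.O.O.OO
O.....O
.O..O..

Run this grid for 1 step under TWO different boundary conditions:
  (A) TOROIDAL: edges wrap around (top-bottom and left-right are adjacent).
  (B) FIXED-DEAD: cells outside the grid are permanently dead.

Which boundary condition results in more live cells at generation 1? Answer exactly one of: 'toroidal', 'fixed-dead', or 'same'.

Under TOROIDAL boundary, generation 1:
OO...OO
.O..O..
.O...O.
.OO.O.O
.O...OO
Population = 15

Under FIXED-DEAD boundary, generation 1:
.......
OO..O.O
OO...OO
OOO.O.O
.......
Population = 13

Comparison: toroidal=15, fixed-dead=13 -> toroidal

Answer: toroidal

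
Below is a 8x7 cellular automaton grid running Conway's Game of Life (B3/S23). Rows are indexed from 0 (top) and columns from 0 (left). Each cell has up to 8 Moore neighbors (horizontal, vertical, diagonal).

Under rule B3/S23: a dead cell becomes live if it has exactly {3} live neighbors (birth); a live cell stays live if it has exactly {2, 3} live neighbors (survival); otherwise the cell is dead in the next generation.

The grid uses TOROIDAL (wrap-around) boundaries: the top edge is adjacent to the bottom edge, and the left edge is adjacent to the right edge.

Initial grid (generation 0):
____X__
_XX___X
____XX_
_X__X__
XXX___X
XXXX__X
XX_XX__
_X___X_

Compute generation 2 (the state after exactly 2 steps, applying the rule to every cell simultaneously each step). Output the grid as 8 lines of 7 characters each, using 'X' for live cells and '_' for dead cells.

Answer: X____X_
_______
X_____X
_______
X_X___X
___X___
_X_____
X____X_

Derivation:
Simulating step by step:
Generation 0 (given above): 23 live cells
Generation 1: 29 live cells
XXX__X_
___XX__
XXXXXX_
_XXXX_X
_____XX
____XX_
___XXX_
XXXX_X_
Generation 2: 11 live cells
(generation 2 grid is the final answer)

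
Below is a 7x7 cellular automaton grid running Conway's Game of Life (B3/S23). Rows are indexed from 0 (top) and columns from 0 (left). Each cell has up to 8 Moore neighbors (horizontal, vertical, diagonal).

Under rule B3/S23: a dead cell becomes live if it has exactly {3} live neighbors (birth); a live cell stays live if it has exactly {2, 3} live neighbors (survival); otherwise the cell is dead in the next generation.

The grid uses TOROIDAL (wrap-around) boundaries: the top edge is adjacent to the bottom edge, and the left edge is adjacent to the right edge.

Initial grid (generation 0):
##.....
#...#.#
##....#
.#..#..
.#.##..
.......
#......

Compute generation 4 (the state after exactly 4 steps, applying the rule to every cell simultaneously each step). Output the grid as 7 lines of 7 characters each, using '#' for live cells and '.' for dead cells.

Answer: .......
.......
.......
##.###.
#.####.
#..##.#
.......

Derivation:
Simulating step by step:
Generation 0 (given above): 14 live cells
Generation 1: 13 live cells
.#.....
.....#.
.#....#
.#.###.
..###..
.......
##.....
Generation 2: 16 live cells
##.....
#......
#.#...#
##...#.
..#..#.
.###...
##.....
Generation 3: 10 live cells
......#
.......
.......
#.#..#.
#..##.#
#..#...
.......
Generation 4: 14 live cells
(generation 4 grid is the final answer)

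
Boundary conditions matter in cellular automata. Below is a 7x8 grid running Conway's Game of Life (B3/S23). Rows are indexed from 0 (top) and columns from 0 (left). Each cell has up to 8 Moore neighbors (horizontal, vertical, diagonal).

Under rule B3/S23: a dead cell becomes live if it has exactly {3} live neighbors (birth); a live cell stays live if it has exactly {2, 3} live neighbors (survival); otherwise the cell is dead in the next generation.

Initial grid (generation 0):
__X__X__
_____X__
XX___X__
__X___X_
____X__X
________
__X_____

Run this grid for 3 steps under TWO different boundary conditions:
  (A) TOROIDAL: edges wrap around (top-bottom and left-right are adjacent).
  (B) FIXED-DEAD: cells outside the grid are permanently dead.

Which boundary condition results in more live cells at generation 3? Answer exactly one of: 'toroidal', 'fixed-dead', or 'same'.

Under TOROIDAL boundary, generation 3:
_____X__
_____X__
_XX__XXX
__X_____
_X____X_
_______X
________
Population = 11

Under FIXED-DEAD boundary, generation 3:
_____X__
_X___XX_
_X_____X
_X____X_
________
________
________
Population = 8

Comparison: toroidal=11, fixed-dead=8 -> toroidal

Answer: toroidal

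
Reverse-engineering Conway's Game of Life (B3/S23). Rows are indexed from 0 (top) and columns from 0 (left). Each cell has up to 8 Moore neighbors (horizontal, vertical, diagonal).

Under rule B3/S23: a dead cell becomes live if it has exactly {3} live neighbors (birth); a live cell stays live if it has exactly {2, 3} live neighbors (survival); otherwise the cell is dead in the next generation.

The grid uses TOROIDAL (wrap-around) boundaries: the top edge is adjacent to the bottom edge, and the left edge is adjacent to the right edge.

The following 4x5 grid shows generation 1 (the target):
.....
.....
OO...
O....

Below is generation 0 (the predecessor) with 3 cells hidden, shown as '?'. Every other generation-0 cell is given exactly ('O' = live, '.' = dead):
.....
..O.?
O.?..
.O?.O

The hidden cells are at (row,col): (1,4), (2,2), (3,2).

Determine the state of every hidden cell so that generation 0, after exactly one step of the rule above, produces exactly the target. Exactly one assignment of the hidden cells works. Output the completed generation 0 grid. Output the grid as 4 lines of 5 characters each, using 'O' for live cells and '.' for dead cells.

Answer: .....
..O..
O....
.O..O

Derivation:
Hidden generation-0 cells (in order): (1,4), (2,2), (3,2).
A hidden cell only influences target cells in its own 3x3 neighborhood. Try each of the 2^3 = 8 assignments, step the completed generation 0 forward once under B3/S23, and compare with the target:
  (1,4)=. (2,2)=. (3,2)=. -> step reproduces the target at every cell -> ACCEPT
  (1,4)=. (2,2)=. (3,2)=O -> step gives (0,1)='O' but target has '.' -> reject
  (1,4)=. (2,2)=O (3,2)=. -> step gives (1,1)='O' but target has '.' -> reject
  (1,4)=. (2,2)=O (3,2)=O -> step gives (0,1)='O' but target has '.' -> reject
  (1,4)=O (2,2)=. (3,2)=. -> step gives (0,0)='O' but target has '.' -> reject
  (1,4)=O (2,2)=. (3,2)=O -> step gives (0,0)='O' but target has '.' -> reject
  (1,4)=O (2,2)=O (3,2)=. -> step gives (0,0)='O' but target has '.' -> reject
  (1,4)=O (2,2)=O (3,2)=O -> step gives (0,0)='O' but target has '.' -> reject
Unique solution: (1,4)=dead, (2,2)=dead, (3,2)=dead.
Check: live-neighbor counts of every cell in the completed generation 0:
22221
12011
23222
31111
Applying B3/S23 to generation 0 with these counts gives:
.....
.....
OO...
O....
which matches the target exactly.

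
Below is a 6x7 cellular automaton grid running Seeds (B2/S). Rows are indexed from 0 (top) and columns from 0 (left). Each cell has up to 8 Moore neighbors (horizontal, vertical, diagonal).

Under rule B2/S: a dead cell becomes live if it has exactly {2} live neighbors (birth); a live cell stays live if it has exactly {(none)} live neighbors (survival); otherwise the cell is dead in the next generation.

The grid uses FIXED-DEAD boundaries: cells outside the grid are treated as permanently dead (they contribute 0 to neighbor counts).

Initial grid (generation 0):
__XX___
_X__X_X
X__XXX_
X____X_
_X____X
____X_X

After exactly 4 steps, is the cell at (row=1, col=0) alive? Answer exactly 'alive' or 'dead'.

Simulating step by step:
Generation 0 (given above): 15 live cells
Generation 1: 9 live cells
_X__XX_
X______
__X____
__XX___
X___X__
_______
Generation 2: 8 live cells
X______
__XXXX_
_______
____X__
_XX____
_______
Generation 3: 11 live cells
_XX__X_
_X_____
__X____
_XXX___
___X___
_XX____
Generation 4: 8 live cells
X______
X__X___
X______
____X__
X___X__
___X___

Cell (1,0) at generation 4: 1 -> alive

Answer: alive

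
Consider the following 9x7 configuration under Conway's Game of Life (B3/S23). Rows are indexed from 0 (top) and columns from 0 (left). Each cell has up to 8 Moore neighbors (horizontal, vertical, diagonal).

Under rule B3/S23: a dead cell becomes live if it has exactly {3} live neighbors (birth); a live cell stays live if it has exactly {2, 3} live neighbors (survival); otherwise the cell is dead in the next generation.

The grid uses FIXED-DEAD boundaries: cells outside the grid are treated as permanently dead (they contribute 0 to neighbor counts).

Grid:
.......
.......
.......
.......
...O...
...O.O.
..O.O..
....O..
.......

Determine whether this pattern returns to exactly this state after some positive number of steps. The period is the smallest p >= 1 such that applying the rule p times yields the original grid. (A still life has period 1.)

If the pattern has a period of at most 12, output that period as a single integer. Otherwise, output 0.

Simulating and comparing each generation to the original:
Gen 0 (original, given above): 6 live cells
Gen 1: 6 live cells, differs from original
Gen 2: 6 live cells, MATCHES original -> period = 2

Answer: 2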